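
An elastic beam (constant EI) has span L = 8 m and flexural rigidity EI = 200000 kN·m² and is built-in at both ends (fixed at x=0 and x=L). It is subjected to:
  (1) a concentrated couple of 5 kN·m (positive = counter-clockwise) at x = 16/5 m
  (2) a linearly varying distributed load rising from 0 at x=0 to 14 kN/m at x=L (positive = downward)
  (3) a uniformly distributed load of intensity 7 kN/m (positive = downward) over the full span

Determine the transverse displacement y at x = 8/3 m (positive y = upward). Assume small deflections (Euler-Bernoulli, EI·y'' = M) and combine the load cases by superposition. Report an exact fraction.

y(8/3) = -12911/22781250 m

Load 1 — applied couple M₀=5 kN·m at a=16/5 m (b=L-a=24/5):
  y_1 = (R_Ax³/6 - M_Ax²/2)/EI  [x≤a] with R_A=9/10, M_A=3/5 = ((9/10)·(8/3)³/6 - (3/5)·(8/3)²/2)/200000 = 1/281250 m
Load 2 — triangular load w₀=14 kN/m (0→w₀ over full span):
  y_2 = -w₀x²(L-x)²(x+2L)/(120LEI) = -14·(8/3)²·(8-(8/3))²·((8/3)+2·8)/(120·8·200000) = -3136/11390625 m
Load 3 — uniform load w=7 kN/m over full span:
  y_3 = -wx²(L-x)²/(24EI) = -7·(8/3)²·(8-(8/3))²/(24·200000) = -224/759375 m
Superposition: y = Σ y_i = -12911/22781250 m ≈ -0.000567 m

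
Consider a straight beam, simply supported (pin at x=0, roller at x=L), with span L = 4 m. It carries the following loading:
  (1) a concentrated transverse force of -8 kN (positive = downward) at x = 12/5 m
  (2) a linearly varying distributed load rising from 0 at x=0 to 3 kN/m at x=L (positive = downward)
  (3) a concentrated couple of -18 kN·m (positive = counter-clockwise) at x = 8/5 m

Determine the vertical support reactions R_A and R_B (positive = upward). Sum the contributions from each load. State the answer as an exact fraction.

Load 1 — point force P=-8 kN at a=12/5 m (b=L-a=8/5):
  R_A = Pb/L = (-8)·(8/5)/4 = -16/5 kN
  R_B = Pa/L = (-8)·(12/5)/4 = -24/5 kN
Load 2 — triangular load w₀=3 kN/m (0→w₀ over full span):
  R_A = w₀L/6 = 3·4/6 = 2 kN
  R_B = w₀L/3 = 3·4/3 = 4 kN
Load 3 — applied couple M₀=-18 kN·m at a=8/5 m (b=L-a=12/5):
  R_A = M₀/L = (-18)/4 = -9/2 kN
  R_B = -M₀/L = -(-18)/4 = 9/2 kN
Superposition: R_A = -57/10 kN, R_B = 37/10 kN

R_A = -57/10 kN, R_B = 37/10 kN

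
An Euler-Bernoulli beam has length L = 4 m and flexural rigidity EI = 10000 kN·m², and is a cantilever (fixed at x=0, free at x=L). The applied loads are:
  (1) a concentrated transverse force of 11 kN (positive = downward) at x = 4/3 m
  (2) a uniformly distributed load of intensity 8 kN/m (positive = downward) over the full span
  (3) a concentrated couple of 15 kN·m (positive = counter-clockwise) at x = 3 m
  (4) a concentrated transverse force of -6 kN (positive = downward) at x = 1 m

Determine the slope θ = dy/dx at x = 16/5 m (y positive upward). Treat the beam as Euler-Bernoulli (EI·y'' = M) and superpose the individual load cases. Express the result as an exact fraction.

θ(16/5) = -6529/1406250 rad

Load 1 — point force P=11 kN at a=4/3 m (b=L-a=8/3):
  θ_1 = -Pa²/(2EI)  [x>a] = -11·(4/3)²/(2·10000) = -11/11250 rad
Load 2 — uniform load w=8 kN/m over full span:
  θ_2 = -wx(x²-3Lx+3L²)/(6EI) = -8·(16/5)·((16/5)²-3·4·(16/5)+3·4²)/(6·10000) = -1984/234375 rad
Load 3 — applied couple M₀=15 kN·m at a=3 m (b=L-a=1):
  θ_3 = M₀a/EI  [x>a] = 15·3/10000 = 9/2000 rad
Load 4 — point force P=-6 kN at a=1 m (b=L-a=3):
  θ_4 = -Pa²/(2EI)  [x>a] = -(-6)·1²/(2·10000) = 3/10000 rad
Superposition: θ = Σ θ_i = -6529/1406250 rad ≈ -0.004643 rad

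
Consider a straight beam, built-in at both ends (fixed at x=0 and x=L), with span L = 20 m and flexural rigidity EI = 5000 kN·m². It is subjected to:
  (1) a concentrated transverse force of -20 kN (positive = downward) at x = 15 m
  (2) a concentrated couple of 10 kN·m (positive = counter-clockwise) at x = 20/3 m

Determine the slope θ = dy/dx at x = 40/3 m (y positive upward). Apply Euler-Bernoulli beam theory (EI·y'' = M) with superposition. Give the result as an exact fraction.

Load 1 — point force P=-20 kN at a=15 m (b=L-a=5):
  θ_1 = -Pb²x(2aL-(3a+b)x)/(2L³EI)  [x≤a] = -(-20)·5²·(40/3)·(2·15·20-(3·15+5)·(40/3))/(2·20³·5000) = -1/180 rad
Load 2 — applied couple M₀=10 kN·m at a=20/3 m (b=L-a=40/3):
  θ_2 = (R_Ax²/2 - M_Ax - M₀(x-a))/EI  [x>a] with R_A=2/3, M_A=0 = ((2/3)·(40/3)²/2 - 0·(40/3) - 10·((40/3)-(20/3)))/5000 = -1/675 rad
Superposition: θ = Σ θ_i = -19/2700 rad ≈ -0.007037 rad

θ(40/3) = -19/2700 rad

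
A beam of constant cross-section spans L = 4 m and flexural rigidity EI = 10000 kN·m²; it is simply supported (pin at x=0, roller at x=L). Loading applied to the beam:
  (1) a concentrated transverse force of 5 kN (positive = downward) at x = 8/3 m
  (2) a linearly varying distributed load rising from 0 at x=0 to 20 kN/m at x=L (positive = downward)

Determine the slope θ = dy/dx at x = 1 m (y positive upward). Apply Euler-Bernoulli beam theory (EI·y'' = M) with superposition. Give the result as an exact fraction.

θ(1) = -13963/6480000 rad

Load 1 — point force P=5 kN at a=8/3 m (b=L-a=4/3):
  θ_1 = -Pb(L²-b²-3x²)/(6LEI)  [x≤a] = -5·(4/3)·(4²-(4/3)²-3·1²)/(6·4·10000) = -101/324000 rad
Load 2 — triangular load w₀=20 kN/m (0→w₀ over full span):
  θ_2 = -w₀(7L⁴-30L²x²+15x⁴)/(360LEI) = -20·(7·4⁴-30·4²·1²+15·1⁴)/(360·4·10000) = -1327/720000 rad
Superposition: θ = Σ θ_i = -13963/6480000 rad ≈ -0.002155 rad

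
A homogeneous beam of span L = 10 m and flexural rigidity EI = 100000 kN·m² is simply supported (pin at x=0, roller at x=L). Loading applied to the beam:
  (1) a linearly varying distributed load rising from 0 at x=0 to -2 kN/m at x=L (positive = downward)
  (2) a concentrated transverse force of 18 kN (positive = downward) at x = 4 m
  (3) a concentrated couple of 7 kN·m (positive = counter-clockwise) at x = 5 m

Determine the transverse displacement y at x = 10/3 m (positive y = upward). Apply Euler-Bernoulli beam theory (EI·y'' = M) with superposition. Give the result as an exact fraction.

Load 1 — triangular load w₀=-2 kN/m (0→w₀ over full span):
  y_1 = -w₀x(7L⁴-10L²x²+3x⁴)/(360LEI) = -(-2)·(10/3)·(7·10⁴-10·10²·(10/3)²+3·(10/3)⁴)/(360·10·100000) = 4/3645 m
Load 2 — point force P=18 kN at a=4 m (b=L-a=6):
  y_2 = -Pbx(L²-b²-x²)/(6LEI)  [x≤a] = -18·6·(10/3)·(10²-6²-(10/3)²)/(6·10·100000) = -119/37500 m
Load 3 — applied couple M₀=7 kN·m at a=5 m (b=L-a=5):
  y_3 = (M₀x³/(6L)+C₁x)/EI  [x≤a] with C₁=M₀(3b²-L²)/(6L)=-35/12 = (7·(10/3)³/(6·10)+(-35/12)·(10/3))/100000 = -7/129600 m
Superposition: y = Σ y_i = -310547/145800000 m ≈ -0.002130 m

y(10/3) = -310547/145800000 m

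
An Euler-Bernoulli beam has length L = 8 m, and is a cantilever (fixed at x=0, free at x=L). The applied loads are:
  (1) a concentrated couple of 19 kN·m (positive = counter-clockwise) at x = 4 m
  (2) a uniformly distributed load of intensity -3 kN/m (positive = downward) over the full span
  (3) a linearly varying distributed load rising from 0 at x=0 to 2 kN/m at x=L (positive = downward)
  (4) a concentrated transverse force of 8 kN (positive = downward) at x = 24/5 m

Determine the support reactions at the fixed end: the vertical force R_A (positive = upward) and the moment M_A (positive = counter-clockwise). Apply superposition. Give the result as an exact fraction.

Load 1 — applied couple M₀=19 kN·m at a=4 m (b=L-a=4):
  R_A = 0 kN
  M_A = -M₀ = -19 kN·m
Load 2 — uniform load w=-3 kN/m over full span:
  R_A = wL = (-3)·8 = -24 kN
  M_A = wL²/2 = (-3)·8²/2 = -96 kN·m
Load 3 — triangular load w₀=2 kN/m (0→w₀ over full span):
  R_A = w₀L/2 = 2·8/2 = 8 kN
  M_A = w₀L²/3 = 2·8²/3 = 128/3 kN·m
Load 4 — point force P=8 kN at a=24/5 m (b=L-a=16/5):
  R_A = P = 8 kN
  M_A = Pa = 8·(24/5) = 192/5 kN·m
Superposition: R_A = -8 kN, M_A = -509/15 kN·m

R_A = -8 kN, M_A = -509/15 kN·m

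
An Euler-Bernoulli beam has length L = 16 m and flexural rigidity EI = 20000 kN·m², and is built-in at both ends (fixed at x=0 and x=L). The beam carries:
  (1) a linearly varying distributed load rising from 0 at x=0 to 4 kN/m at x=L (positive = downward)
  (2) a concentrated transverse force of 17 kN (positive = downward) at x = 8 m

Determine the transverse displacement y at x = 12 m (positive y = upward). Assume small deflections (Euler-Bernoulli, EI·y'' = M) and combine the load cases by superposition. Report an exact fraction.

y(12) = -184/9375 m

Load 1 — triangular load w₀=4 kN/m (0→w₀ over full span):
  y_1 = -w₀x²(L-x)²(x+2L)/(120LEI) = -4·12²·(16-12)²·(12+2·16)/(120·16·20000) = -33/3125 m
Load 2 — point force P=17 kN at a=8 m (b=L-a=8):
  y_2 = -Pa²(L-x)²(3bL-(3b+a)(L-x))/(6L³EI)  [x>a] = -17·8²·(16-12)²·(3·8·16-(3·8+8)·(16-12))/(6·16³·20000) = -17/1875 m
Superposition: y = Σ y_i = -184/9375 m ≈ -0.019627 m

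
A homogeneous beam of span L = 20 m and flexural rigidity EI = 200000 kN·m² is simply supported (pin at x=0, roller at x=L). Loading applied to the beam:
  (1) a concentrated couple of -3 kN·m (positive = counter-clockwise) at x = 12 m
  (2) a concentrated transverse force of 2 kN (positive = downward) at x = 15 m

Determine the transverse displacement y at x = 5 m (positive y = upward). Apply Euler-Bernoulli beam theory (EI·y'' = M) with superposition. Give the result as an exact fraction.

y(5) = -2951/4800000 m

Load 1 — applied couple M₀=-3 kN·m at a=12 m (b=L-a=8):
  y_1 = (M₀x³/(6L)+C₁x)/EI  [x≤a] with C₁=M₀(3b²-L²)/(6L)=26/5 = ((-3)·5³/(6·20)+(26/5)·5)/200000 = 183/1600000 m
Load 2 — point force P=2 kN at a=15 m (b=L-a=5):
  y_2 = -Pbx(L²-b²-x²)/(6LEI)  [x≤a] = -2·5·5·(20²-5²-5²)/(6·20·200000) = -7/9600 m
Superposition: y = Σ y_i = -2951/4800000 m ≈ -0.000615 m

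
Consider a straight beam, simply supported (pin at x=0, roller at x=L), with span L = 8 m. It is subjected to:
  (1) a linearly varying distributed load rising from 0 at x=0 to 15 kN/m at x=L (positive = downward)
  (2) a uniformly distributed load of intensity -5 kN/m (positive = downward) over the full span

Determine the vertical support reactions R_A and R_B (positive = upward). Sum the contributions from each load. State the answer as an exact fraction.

Load 1 — triangular load w₀=15 kN/m (0→w₀ over full span):
  R_A = w₀L/6 = 15·8/6 = 20 kN
  R_B = w₀L/3 = 15·8/3 = 40 kN
Load 2 — uniform load w=-5 kN/m over full span:
  R_A = wL/2 = (-5)·8/2 = -20 kN
  R_B = wL/2 = (-5)·8/2 = -20 kN
Superposition: R_A = 0 kN, R_B = 20 kN

R_A = 0 kN, R_B = 20 kN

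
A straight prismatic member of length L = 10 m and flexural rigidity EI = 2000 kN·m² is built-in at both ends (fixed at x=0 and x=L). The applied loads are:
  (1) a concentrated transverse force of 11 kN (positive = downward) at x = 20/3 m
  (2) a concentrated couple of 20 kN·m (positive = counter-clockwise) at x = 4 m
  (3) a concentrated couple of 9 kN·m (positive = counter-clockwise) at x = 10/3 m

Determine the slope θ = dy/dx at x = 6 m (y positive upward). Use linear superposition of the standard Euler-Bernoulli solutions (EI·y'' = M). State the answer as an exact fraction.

θ(6) = -283/225000 rad

Load 1 — point force P=11 kN at a=20/3 m (b=L-a=10/3):
  θ_1 = -Pb²x(2aL-(3a+b)x)/(2L³EI)  [x≤a] = -11·(10/3)²·6·(2·(20/3)·10-(3·(20/3)+(10/3))·6)/(2·10³·2000) = 11/9000 rad
Load 2 — applied couple M₀=20 kN·m at a=4 m (b=L-a=6):
  θ_2 = (R_Ax²/2 - M_Ax - M₀(x-a))/EI  [x>a] with R_A=72/25, M_A=12/5 = ((72/25)·6²/2 - (12/5)·6 - 20·(6-4))/2000 = -4/3125 rad
Load 3 — applied couple M₀=9 kN·m at a=10/3 m (b=L-a=20/3):
  θ_3 = (R_Ax²/2 - M_Ax - M₀(x-a))/EI  [x>a] with R_A=6/5, M_A=0 = ((6/5)·6²/2 - 0·6 - 9·(6-(10/3)))/2000 = -3/2500 rad
Superposition: θ = Σ θ_i = -283/225000 rad ≈ -0.001258 rad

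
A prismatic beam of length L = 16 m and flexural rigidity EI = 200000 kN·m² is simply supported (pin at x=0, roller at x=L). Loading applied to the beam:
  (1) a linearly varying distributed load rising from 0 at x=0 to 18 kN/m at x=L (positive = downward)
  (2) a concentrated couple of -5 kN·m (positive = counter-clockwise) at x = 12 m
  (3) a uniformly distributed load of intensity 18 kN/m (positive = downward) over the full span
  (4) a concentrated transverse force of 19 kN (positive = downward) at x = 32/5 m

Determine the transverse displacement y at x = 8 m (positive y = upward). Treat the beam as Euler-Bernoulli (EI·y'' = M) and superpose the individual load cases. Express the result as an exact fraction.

Load 1 — triangular load w₀=18 kN/m (0→w₀ over full span):
  y_1 = -w₀x(7L⁴-10L²x²+3x⁴)/(360LEI) = -18·8·(7·16⁴-10·16²·8²+3·8⁴)/(360·16·200000) = -24/625 m
Load 2 — applied couple M₀=-5 kN·m at a=12 m (b=L-a=4):
  y_2 = (M₀x³/(6L)+C₁x)/EI  [x≤a] with C₁=M₀(3b²-L²)/(6L)=65/6 = ((-5)·8³/(6·16)+(65/6)·8)/200000 = 3/10000 m
Load 3 — uniform load w=18 kN/m over full span:
  y_3 = -wx(L³-2Lx²+x³)/(24EI) = -18·8·(16³-2·16·8²+8³)/(24·200000) = -48/625 m
Load 4 — point force P=19 kN at a=32/5 m (b=L-a=48/5):
  y_4 = -Pa(L-x)(2Lx-a²-x²)/(6LEI)  [x>a] = -19·(32/5)·(16-8)·(2·16·8-(32/5)²-8²)/(6·16·200000) = -8968/1171875 m
Superposition: y = Σ y_i = -2297863/18750000 m ≈ -0.122553 m

y(8) = -2297863/18750000 m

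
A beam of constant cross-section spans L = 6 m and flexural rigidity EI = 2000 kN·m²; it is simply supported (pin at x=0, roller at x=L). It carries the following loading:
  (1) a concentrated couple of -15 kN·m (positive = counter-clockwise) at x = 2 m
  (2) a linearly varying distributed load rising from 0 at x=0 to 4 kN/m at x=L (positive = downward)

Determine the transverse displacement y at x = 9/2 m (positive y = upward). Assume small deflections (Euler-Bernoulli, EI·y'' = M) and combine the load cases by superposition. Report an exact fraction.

Load 1 — applied couple M₀=-15 kN·m at a=2 m (b=L-a=4):
  y_1 = (M₀x³/(6L)-M₀(x-a)²/2+C₁x)/EI  [x>a] with C₁=M₀(3b²-L²)/(6L)=-5 = ((-15)·(9/2)³/(6·6)-(-15)·((9/2)-2)²/2+(-5)·(9/2))/2000 = -87/12800 m
Load 2 — triangular load w₀=4 kN/m (0→w₀ over full span):
  y_2 = -w₀x(7L⁴-10L²x²+3x⁴)/(360LEI) = -4·(9/2)·(7·6⁴-10·6²·(9/2)²+3·(9/2)⁴)/(360·6·2000) = -3213/256000 m
Superposition: y = Σ y_i = -4953/256000 m ≈ -0.019348 m

y(9/2) = -4953/256000 m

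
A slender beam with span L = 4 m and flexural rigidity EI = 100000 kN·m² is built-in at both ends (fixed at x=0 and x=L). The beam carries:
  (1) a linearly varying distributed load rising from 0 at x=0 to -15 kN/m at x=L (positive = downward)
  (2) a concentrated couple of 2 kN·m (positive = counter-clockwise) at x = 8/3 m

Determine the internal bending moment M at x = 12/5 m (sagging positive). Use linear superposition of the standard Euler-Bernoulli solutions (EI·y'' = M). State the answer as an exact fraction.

Load 1 — triangular load w₀=-15 kN/m (0→w₀ over full span):
  M_1 = 3w₀Lx/20 - w₀L²/30 - w₀x³/(6L) = 3·(-15)·4·(12/5)/20 - (-15)·4²/30 - (-15)·(12/5)³/(6·4) = -124/25 kN·m
Load 2 — applied couple M₀=2 kN·m at a=8/3 m (b=L-a=4/3):
  M_2 = R_Ax - M_A  [x≤a] with R_A=2/3, M_A=2/3 = (2/3)·(12/5) - (2/3) = 14/15 kN·m
Superposition: M = Σ M_i = -302/75 kN·m ≈ -4.026667 kN·m

M(12/5) = -302/75 kN·m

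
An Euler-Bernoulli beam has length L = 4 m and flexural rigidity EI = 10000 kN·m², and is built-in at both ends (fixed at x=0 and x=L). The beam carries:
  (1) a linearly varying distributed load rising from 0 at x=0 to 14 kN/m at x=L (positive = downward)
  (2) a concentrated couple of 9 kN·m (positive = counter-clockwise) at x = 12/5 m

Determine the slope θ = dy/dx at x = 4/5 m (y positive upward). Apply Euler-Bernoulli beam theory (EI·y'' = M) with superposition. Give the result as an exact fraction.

Load 1 — triangular load w₀=14 kN/m (0→w₀ over full span):
  θ_1 = -w₀(2x(L-x)(L-2x)(x+2L)+x²(L-x)²)/(120LEI) = -14·(2·(4/5)·(4-(4/5))·(4-2·(4/5))·((4/5)+2·4)+(4/5)²·(4-(4/5))²)/(120·4·10000) = -392/1171875 rad
Load 2 — applied couple M₀=9 kN·m at a=12/5 m (b=L-a=8/5):
  θ_2 = (R_Ax²/2 - M_Ax)/EI  [x≤a] with R_A=81/25, M_A=72/25 = ((81/25)·(4/5)²/2 - (72/25)·(4/5))/10000 = -99/781250 rad
Superposition: θ = Σ θ_i = -1081/2343750 rad ≈ -0.000461 rad

θ(4/5) = -1081/2343750 rad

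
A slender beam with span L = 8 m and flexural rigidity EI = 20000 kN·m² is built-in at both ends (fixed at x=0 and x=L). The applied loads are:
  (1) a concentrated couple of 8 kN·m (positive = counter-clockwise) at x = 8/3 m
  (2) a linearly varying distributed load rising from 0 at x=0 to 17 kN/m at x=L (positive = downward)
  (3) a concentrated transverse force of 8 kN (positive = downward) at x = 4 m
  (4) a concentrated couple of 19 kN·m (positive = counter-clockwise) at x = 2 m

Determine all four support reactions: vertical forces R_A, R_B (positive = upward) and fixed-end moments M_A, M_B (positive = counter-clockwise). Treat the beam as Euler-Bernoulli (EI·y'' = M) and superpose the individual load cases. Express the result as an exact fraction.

Load 1 — applied couple M₀=8 kN·m at a=8/3 m (b=L-a=16/3):
  R_A = 6M₀ab/L³ = 6·8·(8/3)·(16/3)/8³ = 4/3 kN
  M_A = M₀b(2a-b)/L² = 8·(16/3)·(2·(8/3)-(16/3))/8² = 0 kN·m
  R_B = -6M₀ab/L³ = -6·8·(8/3)·(16/3)/8³ = -4/3 kN
  M_B = M₀a(2b-a)/L² = 8·(8/3)·(2·(16/3)-(8/3))/8² = 8/3 kN·m
Load 2 — triangular load w₀=17 kN/m (0→w₀ over full span):
  R_A = 3w₀L/20 = 3·17·8/20 = 102/5 kN
  M_A = w₀L²/30 = 17·8²/30 = 544/15 kN·m
  R_B = 7w₀L/20 = 7·17·8/20 = 238/5 kN
  M_B = -w₀L²/20 = -17·8²/20 = -272/5 kN·m
Load 3 — point force P=8 kN at a=4 m (b=L-a=4):
  R_A = Pb²(3a+b)/L³ = 8·4²·(3·4+4)/8³ = 4 kN
  M_A = Pab²/L² = 8·4·4²/8² = 8 kN·m
  R_B = Pa²(a+3b)/L³ = 8·4²·(4+3·4)/8³ = 4 kN
  M_B = -Pa²b/L² = -8·4²·4/8² = -8 kN·m
Load 4 — applied couple M₀=19 kN·m at a=2 m (b=L-a=6):
  R_A = 6M₀ab/L³ = 6·19·2·6/8³ = 171/64 kN
  M_A = M₀b(2a-b)/L² = 19·6·(2·2-6)/8² = -57/16 kN·m
  R_B = -6M₀ab/L³ = -6·19·2·6/8³ = -171/64 kN
  M_B = M₀a(2b-a)/L² = 19·2·(2·6-2)/8² = 95/16 kN·m
Superposition: R_A = 27269/960 kN, M_A = 9769/240 kN·m, R_B = 45691/960 kN, M_B = -12911/240 kN·m

R_A = 27269/960 kN, M_A = 9769/240 kN·m, R_B = 45691/960 kN, M_B = -12911/240 kN·m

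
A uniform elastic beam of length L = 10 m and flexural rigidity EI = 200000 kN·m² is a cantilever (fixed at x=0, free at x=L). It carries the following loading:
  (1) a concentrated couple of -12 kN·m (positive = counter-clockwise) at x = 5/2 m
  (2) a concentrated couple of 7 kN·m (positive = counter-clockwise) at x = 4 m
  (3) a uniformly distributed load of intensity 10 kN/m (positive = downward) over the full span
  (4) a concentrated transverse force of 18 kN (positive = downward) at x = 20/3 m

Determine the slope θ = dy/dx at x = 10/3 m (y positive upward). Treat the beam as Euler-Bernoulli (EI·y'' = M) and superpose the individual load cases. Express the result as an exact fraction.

θ(10/3) = -749/101250 rad

Load 1 — applied couple M₀=-12 kN·m at a=5/2 m (b=L-a=15/2):
  θ_1 = M₀a/EI  [x>a] = (-12)·(5/2)/200000 = -3/20000 rad
Load 2 — applied couple M₀=7 kN·m at a=4 m (b=L-a=6):
  θ_2 = M₀x/EI  [x≤a] = 7·(10/3)/200000 = 7/60000 rad
Load 3 — uniform load w=10 kN/m over full span:
  θ_3 = -wx(x²-3Lx+3L²)/(6EI) = -10·(10/3)·((10/3)²-3·10·(10/3)+3·10²)/(6·200000) = -19/3240 rad
Load 4 — point force P=18 kN at a=20/3 m (b=L-a=10/3):
  θ_4 = -Px(2a-x)/(2EI)  [x≤a] = -18·(10/3)·(2·(20/3)-(10/3))/(2·200000) = -3/2000 rad
Superposition: θ = Σ θ_i = -749/101250 rad ≈ -0.007398 rad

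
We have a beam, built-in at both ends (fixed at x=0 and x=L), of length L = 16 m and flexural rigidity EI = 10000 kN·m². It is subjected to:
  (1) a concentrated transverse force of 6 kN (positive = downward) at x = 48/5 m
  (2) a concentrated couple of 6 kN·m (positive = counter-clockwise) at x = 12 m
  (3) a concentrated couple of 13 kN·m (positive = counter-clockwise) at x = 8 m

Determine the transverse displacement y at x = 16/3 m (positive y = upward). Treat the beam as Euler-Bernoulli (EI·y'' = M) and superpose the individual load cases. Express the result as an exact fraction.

y(16/3) = -23009/2109375 m

Load 1 — point force P=6 kN at a=48/5 m (b=L-a=32/5):
  y_1 = -Pb²x²(3aL-(3a+b)x)/(6L³EI)  [x≤a] = -6·(32/5)²·(16/3)²·(3·(48/5)·16-(3·(48/5)+(32/5))·(16/3))/(6·16³·10000) = -16384/2109375 m
Load 2 — applied couple M₀=6 kN·m at a=12 m (b=L-a=4):
  y_2 = (R_Ax³/6 - M_Ax²/2)/EI  [x≤a] with R_A=27/64, M_A=15/8 = ((27/64)·(16/3)³/6 - (15/8)·(16/3)²/2)/10000 = -1/625 m
Load 3 — applied couple M₀=13 kN·m at a=8 m (b=L-a=8):
  y_3 = (R_Ax³/6 - M_Ax²/2)/EI  [x≤a] with R_A=39/32, M_A=13/4 = ((39/32)·(16/3)³/6 - (13/4)·(16/3)²/2)/10000 = -26/16875 m
Superposition: y = Σ y_i = -23009/2109375 m ≈ -0.010908 m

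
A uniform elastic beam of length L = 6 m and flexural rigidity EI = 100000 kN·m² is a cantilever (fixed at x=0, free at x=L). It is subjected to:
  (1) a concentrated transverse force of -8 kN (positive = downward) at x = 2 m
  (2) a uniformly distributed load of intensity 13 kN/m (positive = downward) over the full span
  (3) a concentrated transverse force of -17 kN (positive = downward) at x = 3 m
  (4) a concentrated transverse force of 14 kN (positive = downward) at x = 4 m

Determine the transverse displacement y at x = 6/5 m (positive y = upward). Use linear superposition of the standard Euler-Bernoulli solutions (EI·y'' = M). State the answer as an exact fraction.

Load 1 — point force P=-8 kN at a=2 m (b=L-a=4):
  y_1 = -Px²(3a-x)/(6EI)  [x≤a] = -(-8)·(6/5)²·(3·2-(6/5))/(6·100000) = 36/390625 m
Load 2 — uniform load w=13 kN/m over full span:
  y_2 = -wx²(x²-4Lx+6L²)/(24EI) = -13·(6/5)²·((6/5)²-4·6·(6/5)+6·6²)/(24·100000) = -45981/31250000 m
Load 3 — point force P=-17 kN at a=3 m (b=L-a=3):
  y_3 = -Px²(3a-x)/(6EI)  [x≤a] = -(-17)·(6/5)²·(3·3-(6/5))/(6·100000) = 1989/6250000 m
Load 4 — point force P=14 kN at a=4 m (b=L-a=2):
  y_4 = -Px²(3a-x)/(6EI)  [x≤a] = -14·(6/5)²·(3·4-(6/5))/(6·100000) = -567/1562500 m
Superposition: y = Σ y_i = -2781/1953125 m ≈ -0.001424 m

y(6/5) = -2781/1953125 m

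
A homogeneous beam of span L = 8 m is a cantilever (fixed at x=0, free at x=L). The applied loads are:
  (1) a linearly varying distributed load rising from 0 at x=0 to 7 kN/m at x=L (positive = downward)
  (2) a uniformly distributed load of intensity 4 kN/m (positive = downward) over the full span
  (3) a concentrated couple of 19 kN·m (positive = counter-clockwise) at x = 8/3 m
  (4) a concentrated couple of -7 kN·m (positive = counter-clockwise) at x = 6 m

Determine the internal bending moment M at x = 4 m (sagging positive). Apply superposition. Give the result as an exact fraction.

M(4) = -257/3 kN·m

Load 1 — triangular load w₀=7 kN/m (0→w₀ over full span):
  M_1 = w₀Lx/2 - w₀L²/3 - w₀x³/(6L) = 7·8·4/2 - 7·8²/3 - 7·4³/(6·8) = -140/3 kN·m
Load 2 — uniform load w=4 kN/m over full span:
  M_2 = -w(L-x)²/2 = -4·(8-4)²/2 = -32 kN·m
Load 3 — applied couple M₀=19 kN·m at a=8/3 m (b=L-a=16/3):
  M_3 = 0  [x>a] = 0 kN·m
Load 4 — applied couple M₀=-7 kN·m at a=6 m (b=L-a=2):
  M_4 = M₀  [x≤a] = (-7) = -7 kN·m
Superposition: M = Σ M_i = -257/3 kN·m ≈ -85.666667 kN·m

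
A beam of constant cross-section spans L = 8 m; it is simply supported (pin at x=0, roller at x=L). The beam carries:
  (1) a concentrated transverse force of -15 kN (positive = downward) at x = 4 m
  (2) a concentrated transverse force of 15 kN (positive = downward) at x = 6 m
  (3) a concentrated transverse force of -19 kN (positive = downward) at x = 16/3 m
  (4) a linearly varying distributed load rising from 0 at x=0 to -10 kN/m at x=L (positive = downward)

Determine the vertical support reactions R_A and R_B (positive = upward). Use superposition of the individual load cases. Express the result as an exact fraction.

R_A = -281/12 kN, R_B = -427/12 kN

Load 1 — point force P=-15 kN at a=4 m (b=L-a=4):
  R_A = Pb/L = (-15)·4/8 = -15/2 kN
  R_B = Pa/L = (-15)·4/8 = -15/2 kN
Load 2 — point force P=15 kN at a=6 m (b=L-a=2):
  R_A = Pb/L = 15·2/8 = 15/4 kN
  R_B = Pa/L = 15·6/8 = 45/4 kN
Load 3 — point force P=-19 kN at a=16/3 m (b=L-a=8/3):
  R_A = Pb/L = (-19)·(8/3)/8 = -19/3 kN
  R_B = Pa/L = (-19)·(16/3)/8 = -38/3 kN
Load 4 — triangular load w₀=-10 kN/m (0→w₀ over full span):
  R_A = w₀L/6 = (-10)·8/6 = -40/3 kN
  R_B = w₀L/3 = (-10)·8/3 = -80/3 kN
Superposition: R_A = -281/12 kN, R_B = -427/12 kN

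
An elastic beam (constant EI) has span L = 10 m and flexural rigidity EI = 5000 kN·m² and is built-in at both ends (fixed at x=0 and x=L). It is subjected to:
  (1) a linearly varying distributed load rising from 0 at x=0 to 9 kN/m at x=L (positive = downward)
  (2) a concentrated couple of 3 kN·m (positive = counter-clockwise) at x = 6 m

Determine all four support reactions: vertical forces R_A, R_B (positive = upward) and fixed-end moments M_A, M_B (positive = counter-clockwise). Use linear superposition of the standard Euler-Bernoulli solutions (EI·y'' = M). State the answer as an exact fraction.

R_A = 3483/250 kN, M_A = 774/25 kN·m, R_B = 7767/250 kN, M_B = -1116/25 kN·m

Load 1 — triangular load w₀=9 kN/m (0→w₀ over full span):
  R_A = 3w₀L/20 = 3·9·10/20 = 27/2 kN
  M_A = w₀L²/30 = 9·10²/30 = 30 kN·m
  R_B = 7w₀L/20 = 7·9·10/20 = 63/2 kN
  M_B = -w₀L²/20 = -9·10²/20 = -45 kN·m
Load 2 — applied couple M₀=3 kN·m at a=6 m (b=L-a=4):
  R_A = 6M₀ab/L³ = 6·3·6·4/10³ = 54/125 kN
  M_A = M₀b(2a-b)/L² = 3·4·(2·6-4)/10² = 24/25 kN·m
  R_B = -6M₀ab/L³ = -6·3·6·4/10³ = -54/125 kN
  M_B = M₀a(2b-a)/L² = 3·6·(2·4-6)/10² = 9/25 kN·m
Superposition: R_A = 3483/250 kN, M_A = 774/25 kN·m, R_B = 7767/250 kN, M_B = -1116/25 kN·m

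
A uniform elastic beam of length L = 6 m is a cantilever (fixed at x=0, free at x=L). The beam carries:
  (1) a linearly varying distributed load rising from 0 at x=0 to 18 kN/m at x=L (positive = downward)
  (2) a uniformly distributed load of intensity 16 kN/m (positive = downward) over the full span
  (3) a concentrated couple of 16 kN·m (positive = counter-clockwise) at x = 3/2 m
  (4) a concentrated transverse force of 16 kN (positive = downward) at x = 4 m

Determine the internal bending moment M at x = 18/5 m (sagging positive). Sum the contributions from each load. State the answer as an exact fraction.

Load 1 — triangular load w₀=18 kN/m (0→w₀ over full span):
  M_1 = w₀Lx/2 - w₀L²/3 - w₀x³/(6L) = 18·6·(18/5)/2 - 18·6²/3 - 18·(18/5)³/(6·6) = -5616/125 kN·m
Load 2 — uniform load w=16 kN/m over full span:
  M_2 = -w(L-x)²/2 = -16·(6-(18/5))²/2 = -1152/25 kN·m
Load 3 — applied couple M₀=16 kN·m at a=3/2 m (b=L-a=9/2):
  M_3 = 0  [x>a] = 0 kN·m
Load 4 — point force P=16 kN at a=4 m (b=L-a=2):
  M_4 = -P(a-x)  [x≤a] = -16·(4-(18/5)) = -32/5 kN·m
Superposition: M = Σ M_i = -12176/125 kN·m ≈ -97.408000 kN·m

M(18/5) = -12176/125 kN·m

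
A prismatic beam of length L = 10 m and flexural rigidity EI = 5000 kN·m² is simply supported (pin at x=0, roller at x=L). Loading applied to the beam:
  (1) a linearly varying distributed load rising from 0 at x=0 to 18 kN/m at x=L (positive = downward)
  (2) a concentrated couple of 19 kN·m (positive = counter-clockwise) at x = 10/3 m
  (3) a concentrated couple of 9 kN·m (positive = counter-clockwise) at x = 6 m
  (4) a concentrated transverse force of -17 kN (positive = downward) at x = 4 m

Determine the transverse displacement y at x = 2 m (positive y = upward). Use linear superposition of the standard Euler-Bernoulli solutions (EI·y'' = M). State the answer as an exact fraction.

y(2) = -25157/281250 m

Load 1 — triangular load w₀=18 kN/m (0→w₀ over full span):
  y_1 = -w₀x(7L⁴-10L²x²+3x⁴)/(360LEI) = -18·2·(7·10⁴-10·10²·2²+3·2⁴)/(360·10·5000) = -2064/15625 m
Load 2 — applied couple M₀=19 kN·m at a=10/3 m (b=L-a=20/3):
  y_2 = (M₀x³/(6L)+C₁x)/EI  [x≤a] with C₁=M₀(3b²-L²)/(6L)=95/9 = (19·2³/(6·10)+(95/9)·2)/5000 = 133/28125 m
Load 3 — applied couple M₀=9 kN·m at a=6 m (b=L-a=4):
  y_3 = (M₀x³/(6L)+C₁x)/EI  [x≤a] with C₁=M₀(3b²-L²)/(6L)=-39/5 = (9·2³/(6·10)+(-39/5)·2)/5000 = -9/3125 m
Load 4 — point force P=-17 kN at a=4 m (b=L-a=6):
  y_4 = -Pbx(L²-b²-x²)/(6LEI)  [x≤a] = -(-17)·6·2·(10²-6²-2²)/(6·10·5000) = 51/1250 m
Superposition: y = Σ y_i = -25157/281250 m ≈ -0.089447 m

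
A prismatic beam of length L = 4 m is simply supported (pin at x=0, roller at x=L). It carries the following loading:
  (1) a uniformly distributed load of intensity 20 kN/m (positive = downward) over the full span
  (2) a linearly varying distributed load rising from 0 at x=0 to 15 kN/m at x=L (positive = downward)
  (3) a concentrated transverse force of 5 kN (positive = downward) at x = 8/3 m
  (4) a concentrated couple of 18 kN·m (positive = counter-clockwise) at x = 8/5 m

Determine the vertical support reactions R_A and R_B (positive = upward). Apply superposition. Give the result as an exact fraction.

Load 1 — uniform load w=20 kN/m over full span:
  R_A = wL/2 = 20·4/2 = 40 kN
  R_B = wL/2 = 20·4/2 = 40 kN
Load 2 — triangular load w₀=15 kN/m (0→w₀ over full span):
  R_A = w₀L/6 = 15·4/6 = 10 kN
  R_B = w₀L/3 = 15·4/3 = 20 kN
Load 3 — point force P=5 kN at a=8/3 m (b=L-a=4/3):
  R_A = Pb/L = 5·(4/3)/4 = 5/3 kN
  R_B = Pa/L = 5·(8/3)/4 = 10/3 kN
Load 4 — applied couple M₀=18 kN·m at a=8/5 m (b=L-a=12/5):
  R_A = M₀/L = 18/4 = 9/2 kN
  R_B = -M₀/L = -18/4 = -9/2 kN
Superposition: R_A = 337/6 kN, R_B = 353/6 kN

R_A = 337/6 kN, R_B = 353/6 kN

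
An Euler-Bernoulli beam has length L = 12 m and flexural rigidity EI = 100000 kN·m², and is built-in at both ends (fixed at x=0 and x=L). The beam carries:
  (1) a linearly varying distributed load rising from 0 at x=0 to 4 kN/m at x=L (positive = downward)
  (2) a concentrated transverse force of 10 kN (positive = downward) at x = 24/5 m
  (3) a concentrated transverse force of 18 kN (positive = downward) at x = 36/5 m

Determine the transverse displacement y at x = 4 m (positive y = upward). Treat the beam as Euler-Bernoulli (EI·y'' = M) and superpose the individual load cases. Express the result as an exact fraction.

y(4) = -8686/3515625 m

Load 1 — triangular load w₀=4 kN/m (0→w₀ over full span):
  y_1 = -w₀x²(L-x)²(x+2L)/(120LEI) = -4·4²·(12-4)²·(4+2·12)/(120·12·100000) = -112/140625 m
Load 2 — point force P=10 kN at a=24/5 m (b=L-a=36/5):
  y_2 = -Pb²x²(3aL-(3a+b)x)/(6L³EI)  [x≤a] = -10·(36/5)²·4²·(3·(24/5)·12-(3·(24/5)+(36/5))·4)/(6·12³·100000) = -54/78125 m
Load 3 — point force P=18 kN at a=36/5 m (b=L-a=24/5):
  y_3 = -Pb²x²(3aL-(3a+b)x)/(6L³EI)  [x≤a] = -18·(24/5)²·4²·(3·(36/5)·12-(3·(36/5)+(24/5))·4)/(6·12³·100000) = -384/390625 m
Superposition: y = Σ y_i = -8686/3515625 m ≈ -0.002471 m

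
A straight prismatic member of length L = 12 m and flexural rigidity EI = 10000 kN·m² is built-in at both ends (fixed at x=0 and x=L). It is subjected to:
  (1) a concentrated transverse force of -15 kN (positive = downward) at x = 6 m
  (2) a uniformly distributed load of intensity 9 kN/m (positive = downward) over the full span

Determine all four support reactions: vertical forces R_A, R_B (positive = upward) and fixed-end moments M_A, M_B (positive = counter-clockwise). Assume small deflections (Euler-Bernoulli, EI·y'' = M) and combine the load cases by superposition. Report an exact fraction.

R_A = 93/2 kN, M_A = 171/2 kN·m, R_B = 93/2 kN, M_B = -171/2 kN·m

Load 1 — point force P=-15 kN at a=6 m (b=L-a=6):
  R_A = Pb²(3a+b)/L³ = (-15)·6²·(3·6+6)/12³ = -15/2 kN
  M_A = Pab²/L² = (-15)·6·6²/12² = -45/2 kN·m
  R_B = Pa²(a+3b)/L³ = (-15)·6²·(6+3·6)/12³ = -15/2 kN
  M_B = -Pa²b/L² = -(-15)·6²·6/12² = 45/2 kN·m
Load 2 — uniform load w=9 kN/m over full span:
  R_A = wL/2 = 9·12/2 = 54 kN
  M_A = wL²/12 = 9·12²/12 = 108 kN·m
  R_B = wL/2 = 9·12/2 = 54 kN
  M_B = -wL²/12 = -9·12²/12 = -108 kN·m
Superposition: R_A = 93/2 kN, M_A = 171/2 kN·m, R_B = 93/2 kN, M_B = -171/2 kN·m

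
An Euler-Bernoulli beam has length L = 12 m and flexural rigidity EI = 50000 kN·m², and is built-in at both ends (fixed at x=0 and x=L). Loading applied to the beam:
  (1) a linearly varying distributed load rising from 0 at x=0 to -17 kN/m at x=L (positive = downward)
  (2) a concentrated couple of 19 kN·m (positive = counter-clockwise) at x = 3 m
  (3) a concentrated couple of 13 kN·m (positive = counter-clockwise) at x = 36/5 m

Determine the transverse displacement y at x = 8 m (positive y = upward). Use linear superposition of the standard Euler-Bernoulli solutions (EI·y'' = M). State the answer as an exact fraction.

y(8) = 185033/22500000 m

Load 1 — triangular load w₀=-17 kN/m (0→w₀ over full span):
  y_1 = -w₀x²(L-x)²(x+2L)/(120LEI) = -(-17)·8²·(12-8)²·(8+2·12)/(120·12·50000) = 1088/140625 m
Load 2 — applied couple M₀=19 kN·m at a=3 m (b=L-a=9):
  y_2 = (R_Ax³/6 - M_Ax²/2 - M₀(x-a)²/2)/EI  [x>a] with R_A=57/32, M_A=-57/16 = ((57/32)·8³/6 - (-57/16)·8²/2 - 19·(8-3)²/2)/50000 = 57/100000 m
Load 3 — applied couple M₀=13 kN·m at a=36/5 m (b=L-a=24/5):
  y_3 = (R_Ax³/6 - M_Ax²/2 - M₀(x-a)²/2)/EI  [x>a] with R_A=39/25, M_A=104/25 = ((39/25)·8³/6 - (104/25)·8²/2 - 13·(8-(36/5))²/2)/50000 = -13/156250 m
Superposition: y = Σ y_i = 185033/22500000 m ≈ 0.008224 m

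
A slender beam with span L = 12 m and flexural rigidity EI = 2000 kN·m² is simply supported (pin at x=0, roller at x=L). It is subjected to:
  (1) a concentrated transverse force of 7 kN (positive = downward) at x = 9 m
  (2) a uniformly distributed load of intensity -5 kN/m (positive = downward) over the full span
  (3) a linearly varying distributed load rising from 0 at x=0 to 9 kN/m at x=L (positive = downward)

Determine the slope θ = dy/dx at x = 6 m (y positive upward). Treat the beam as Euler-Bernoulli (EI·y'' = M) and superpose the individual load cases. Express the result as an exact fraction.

θ(6) = -1071/80000 rad

Load 1 — point force P=7 kN at a=9 m (b=L-a=3):
  θ_1 = -Pb(L²-b²-3x²)/(6LEI)  [x≤a] = -7·3·(12²-3²-3·6²)/(6·12·2000) = -63/16000 rad
Load 2 — uniform load w=-5 kN/m over full span:
  θ_2 = -w(L³-6Lx²+4x³)/(24EI) = -(-5)·(12³-6·12·6²+4·6³)/(24·2000) = 0 rad
Load 3 — triangular load w₀=9 kN/m (0→w₀ over full span):
  θ_3 = -w₀(7L⁴-30L²x²+15x⁴)/(360LEI) = -9·(7·12⁴-30·12²·6²+15·6⁴)/(360·12·2000) = -189/20000 rad
Superposition: θ = Σ θ_i = -1071/80000 rad ≈ -0.013388 rad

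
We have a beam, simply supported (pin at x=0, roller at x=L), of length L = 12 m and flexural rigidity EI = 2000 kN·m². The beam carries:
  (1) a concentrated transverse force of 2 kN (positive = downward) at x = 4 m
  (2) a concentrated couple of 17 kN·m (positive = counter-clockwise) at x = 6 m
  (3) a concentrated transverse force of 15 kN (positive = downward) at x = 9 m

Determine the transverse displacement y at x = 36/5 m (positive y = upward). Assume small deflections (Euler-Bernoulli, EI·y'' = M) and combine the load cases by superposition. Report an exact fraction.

Load 1 — point force P=2 kN at a=4 m (b=L-a=8):
  y_1 = -Pa(L-x)(2Lx-a²-x²)/(6LEI)  [x>a] = -2·4·(12-(36/5))·(2·12·(36/5)-4²-(36/5)²)/(6·12·2000) = -1312/46875 m
Load 2 — applied couple M₀=17 kN·m at a=6 m (b=L-a=6):
  y_2 = (M₀x³/(6L)-M₀(x-a)²/2+C₁x)/EI  [x>a] with C₁=M₀(3b²-L²)/(6L)=-17/2 = (17·(36/5)³/(6·12)-17·((36/5)-6)²/2+(-17/2)·(36/5))/2000 = 459/62500 m
Load 3 — point force P=15 kN at a=9 m (b=L-a=3):
  y_3 = -Pbx(L²-b²-x²)/(6LEI)  [x≤a] = -15·3·(36/5)·(12²-3²-(36/5)²)/(6·12·2000) = -18711/100000 m
Superposition: y = Σ y_i = -311633/1500000 m ≈ -0.207755 m

y(36/5) = -311633/1500000 m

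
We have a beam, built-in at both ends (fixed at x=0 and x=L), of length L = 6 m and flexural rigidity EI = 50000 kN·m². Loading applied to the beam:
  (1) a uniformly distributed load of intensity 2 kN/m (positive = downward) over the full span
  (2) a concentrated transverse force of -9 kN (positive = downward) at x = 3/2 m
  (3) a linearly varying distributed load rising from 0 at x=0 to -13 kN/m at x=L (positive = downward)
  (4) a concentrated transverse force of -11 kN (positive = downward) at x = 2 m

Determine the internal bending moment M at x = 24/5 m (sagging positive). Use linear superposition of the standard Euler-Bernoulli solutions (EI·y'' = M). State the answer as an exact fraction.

Load 1 — uniform load w=2 kN/m over full span:
  M_1 = wLx/2 - wL²/12 - wx²/2 = 2·6·(24/5)/2 - 2·6²/12 - 2·(24/5)²/2 = -6/25 kN·m
Load 2 — point force P=-9 kN at a=3/2 m (b=L-a=9/2):
  M_2 = Pa²(a+3b)(L-x)/L³ - Pa²b/L²  [x>a] = (-9)·(3/2)²·((3/2)+3·(9/2))·(6-(24/5))/6³ - (-9)·(3/2)²·(9/2)/6² = 27/32 kN·m
Load 3 — triangular load w₀=-13 kN/m (0→w₀ over full span):
  M_3 = 3w₀Lx/20 - w₀L²/30 - w₀x³/(6L) = 3·(-13)·6·(24/5)/20 - (-13)·6²/30 - (-13)·(24/5)³/(6·6) = -78/125 kN·m
Load 4 — point force P=-11 kN at a=2 m (b=L-a=4):
  M_4 = Pa²(a+3b)(L-x)/L³ - Pa²b/L²  [x>a] = (-11)·2²·(2+3·4)·(6-(24/5))/6³ - (-11)·2²·4/6² = 22/15 kN·m
Superposition: M = Σ M_i = 17357/12000 kN·m ≈ 1.446417 kN·m

M(24/5) = 17357/12000 kN·m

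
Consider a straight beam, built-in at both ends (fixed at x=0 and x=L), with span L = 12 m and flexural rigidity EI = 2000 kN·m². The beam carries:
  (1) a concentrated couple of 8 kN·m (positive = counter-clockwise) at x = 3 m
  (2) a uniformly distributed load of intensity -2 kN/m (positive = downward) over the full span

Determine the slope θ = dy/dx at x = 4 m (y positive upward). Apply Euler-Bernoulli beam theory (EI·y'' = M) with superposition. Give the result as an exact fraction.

Load 1 — applied couple M₀=8 kN·m at a=3 m (b=L-a=9):
  θ_1 = (R_Ax²/2 - M_Ax - M₀(x-a))/EI  [x>a] with R_A=3/4, M_A=-3/2 = ((3/4)·4²/2 - (-3/2)·4 - 8·(4-3))/2000 = 1/500 rad
Load 2 — uniform load w=-2 kN/m over full span:
  θ_2 = -wx(L-x)(L-2x)/(12EI) = -(-2)·4·(12-4)·(12-2·4)/(12·2000) = 4/375 rad
Superposition: θ = Σ θ_i = 19/1500 rad ≈ 0.012667 rad

θ(4) = 19/1500 rad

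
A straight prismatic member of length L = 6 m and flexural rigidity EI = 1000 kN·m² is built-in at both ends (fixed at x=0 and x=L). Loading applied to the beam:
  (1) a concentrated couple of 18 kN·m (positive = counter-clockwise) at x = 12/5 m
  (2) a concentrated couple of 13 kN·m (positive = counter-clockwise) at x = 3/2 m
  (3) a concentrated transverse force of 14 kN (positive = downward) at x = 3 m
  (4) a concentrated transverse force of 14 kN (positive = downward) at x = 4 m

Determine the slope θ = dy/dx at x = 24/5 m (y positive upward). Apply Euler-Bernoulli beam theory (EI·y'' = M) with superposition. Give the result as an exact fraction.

Load 1 — applied couple M₀=18 kN·m at a=12/5 m (b=L-a=18/5):
  θ_1 = (R_Ax²/2 - M_Ax - M₀(x-a))/EI  [x>a] with R_A=108/25, M_A=54/25 = ((108/25)·(24/5)²/2 - (54/25)·(24/5) - 18·((24/5)-(12/5)))/1000 = -297/78125 rad
Load 2 — applied couple M₀=13 kN·m at a=3/2 m (b=L-a=9/2):
  θ_2 = (R_Ax²/2 - M_Ax - M₀(x-a))/EI  [x>a] with R_A=39/16, M_A=-39/16 = ((39/16)·(24/5)²/2 - (-39/16)·(24/5) - 13·((24/5)-(3/2)))/1000 = -39/12500 rad
Load 3 — point force P=14 kN at a=3 m (b=L-a=3):
  θ_3 = Pa²(L-x)(2bL-(3b+a)(L-x))/(2L³EI)  [x>a] = 14·3²·(6-(24/5))·(2·3·6-(3·3+3)·(6-(24/5)))/(2·6³·1000) = 189/25000 rad
Load 4 — point force P=14 kN at a=4 m (b=L-a=2):
  θ_4 = Pa²(L-x)(2bL-(3b+a)(L-x))/(2L³EI)  [x>a] = 14·4²·(6-(24/5))·(2·2·6-(3·2+4)·(6-(24/5)))/(2·6³·1000) = 14/1875 rad
Superposition: θ = Σ θ_i = 15197/1875000 rad ≈ 0.008105 rad

θ(24/5) = 15197/1875000 rad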